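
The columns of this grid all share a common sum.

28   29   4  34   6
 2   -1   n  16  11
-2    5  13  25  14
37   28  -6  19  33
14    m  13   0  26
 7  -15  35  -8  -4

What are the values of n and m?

The complete columns each total 86.
Column 3 is missing 86 − 59 = 27 (since 4 + 13 − 6 + 13 + 35 = 59).
Column 2 is missing 86 − 46 = 40 (since 29 − 1 + 5 + 28 − 15 = 46).

n = 27, m = 40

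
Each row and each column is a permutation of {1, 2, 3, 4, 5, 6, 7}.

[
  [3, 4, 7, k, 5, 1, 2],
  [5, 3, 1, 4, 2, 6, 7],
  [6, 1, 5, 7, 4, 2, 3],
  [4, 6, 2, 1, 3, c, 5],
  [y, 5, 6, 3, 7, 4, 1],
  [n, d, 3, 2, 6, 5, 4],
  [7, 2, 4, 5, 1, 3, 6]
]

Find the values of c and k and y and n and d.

At (row 5, col 1): row 5 already has {1, 3, 4, 5, 6, 7}, so the value is 2.
At (row 1, col 4): row 1 already has {1, 2, 3, 4, 5, 7}, so the value is 6.
Cell (6,2): column 2 already has {1, 2, 3, 4, 5, 6} → 7.
At (row 6, col 1): row 6 already has {2, 3, 4, 5, 6, 7}, so the value is 1.
Cell (4,6): row 4 already has {1, 2, 3, 4, 5, 6} → 7.

c = 7, k = 6, y = 2, n = 1, d = 7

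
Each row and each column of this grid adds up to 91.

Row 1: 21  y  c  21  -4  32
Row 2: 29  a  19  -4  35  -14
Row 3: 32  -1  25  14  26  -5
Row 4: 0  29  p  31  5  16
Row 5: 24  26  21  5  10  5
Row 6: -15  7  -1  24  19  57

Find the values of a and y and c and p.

Row 2 has 29 + 19 − 4 + 35 − 14 = 65; the blank must be 91 − 65 = 26.
Column 2 has 26 − 1 + 29 + 26 + 7 = 87; the blank must be 91 − 87 = 4.
Row 4 has 0 + 29 + 31 + 5 + 16 = 81; the blank must be 91 − 81 = 10.
Row 1 has 21 + 4 + 21 − 4 + 32 = 74; the blank must be 91 − 74 = 17.

a = 26, y = 4, c = 17, p = 10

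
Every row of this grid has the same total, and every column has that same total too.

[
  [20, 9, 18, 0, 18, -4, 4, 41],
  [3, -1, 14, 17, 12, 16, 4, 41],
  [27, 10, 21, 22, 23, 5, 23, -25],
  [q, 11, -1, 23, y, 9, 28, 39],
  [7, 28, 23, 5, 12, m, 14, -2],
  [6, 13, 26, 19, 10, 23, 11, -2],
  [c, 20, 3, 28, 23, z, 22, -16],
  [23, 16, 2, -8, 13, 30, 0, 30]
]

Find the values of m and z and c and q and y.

m = 19, z = 8, c = 18, q = 2, y = -5

Rows 1 and 2 both sum to 106, so that's the common total.
The known cells in column 5 total 111, leaving 106 − 111 = -5 for the blank.
The known cells in row 4 total 104, leaving 106 − 104 = 2 for the blank.
The known cells in row 5 total 87, leaving 106 − 87 = 19 for the blank.
The known cells in column 6 total 98, leaving 106 − 98 = 8 for the blank.
The known cells in row 7 total 88, leaving 106 − 88 = 18 for the blank.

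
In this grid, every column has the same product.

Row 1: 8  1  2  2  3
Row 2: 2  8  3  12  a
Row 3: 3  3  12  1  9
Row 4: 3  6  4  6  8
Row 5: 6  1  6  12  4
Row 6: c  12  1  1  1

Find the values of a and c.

Columns 2 and 4 each multiply to 1728, so every column has product 1728.
Column 5: 3×9×8×4×1 = 864, so the missing entry is 1728 ÷ 864 = 2.
Column 1: 8×2×3×3×6 = 864, so the missing entry is 1728 ÷ 864 = 2.

a = 2, c = 2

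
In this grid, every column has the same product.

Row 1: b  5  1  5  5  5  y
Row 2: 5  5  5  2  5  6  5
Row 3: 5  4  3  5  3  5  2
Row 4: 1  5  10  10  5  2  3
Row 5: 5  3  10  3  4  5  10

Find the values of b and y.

b = 12, y = 5

Columns 2 and 3 each multiply to 1500, so every column has product 1500.
Column 1: 5×5×1×5 = 125, so the missing entry is 1500 ÷ 125 = 12.
Column 7: 5×2×3×10 = 300, so the missing entry is 1500 ÷ 300 = 5.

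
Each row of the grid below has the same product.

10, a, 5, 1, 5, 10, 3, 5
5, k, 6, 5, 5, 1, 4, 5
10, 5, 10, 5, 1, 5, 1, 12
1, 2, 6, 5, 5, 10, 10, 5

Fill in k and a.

Rows 3 and 4 each multiply to 150000, so every row has product 150000.
Row 2: 5×6×5×5×1×4×5 = 15000, so the missing entry is 150000 ÷ 15000 = 10.
Row 1: 10×5×1×5×10×3×5 = 37500, so the missing entry is 150000 ÷ 37500 = 4.

k = 10, a = 4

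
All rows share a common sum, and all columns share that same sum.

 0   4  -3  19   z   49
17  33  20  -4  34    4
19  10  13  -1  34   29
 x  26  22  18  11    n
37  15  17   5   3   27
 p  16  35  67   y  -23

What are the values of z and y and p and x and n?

z = 35, y = -13, p = 22, x = 9, n = 18

Rows 2 and 3 both sum to 104, so that's the common total.
Row 1: 0 + 4 − 3 + 19 + 49 = 69, so its missing entry is 104 − 69 = 35.
Column 5: 35 + 34 + 34 + 11 + 3 = 117, so its missing entry is 104 − 117 = -13.
Row 6: 16 + 35 + 67 − 13 − 23 = 82, so its missing entry is 104 − 82 = 22.
Column 1: 0 + 17 + 19 + 37 + 22 = 95, so its missing entry is 104 − 95 = 9.
Row 4: 9 + 26 + 22 + 18 + 11 = 86, so its missing entry is 104 − 86 = 18.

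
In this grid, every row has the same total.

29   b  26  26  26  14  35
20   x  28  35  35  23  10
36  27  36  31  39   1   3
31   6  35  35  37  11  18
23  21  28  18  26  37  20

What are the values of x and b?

The complete rows each total 173.
Row 2 is missing 173 − 151 = 22 (since 20 + 28 + 35 + 35 + 23 + 10 = 151).
Row 1 is missing 173 − 156 = 17 (since 29 + 26 + 26 + 26 + 14 + 35 = 156).

x = 22, b = 17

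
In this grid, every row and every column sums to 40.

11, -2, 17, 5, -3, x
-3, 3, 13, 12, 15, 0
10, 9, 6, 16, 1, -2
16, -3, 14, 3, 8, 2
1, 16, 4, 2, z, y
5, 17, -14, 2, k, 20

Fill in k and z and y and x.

k = 10, z = 9, y = 8, x = 12

The known cells in row 6 total 30, leaving 40 − 30 = 10 for the blank.
The known cells in column 5 total 31, leaving 40 − 31 = 9 for the blank.
The known cells in row 5 total 32, leaving 40 − 32 = 8 for the blank.
The known cells in row 1 total 28, leaving 40 − 28 = 12 for the blank.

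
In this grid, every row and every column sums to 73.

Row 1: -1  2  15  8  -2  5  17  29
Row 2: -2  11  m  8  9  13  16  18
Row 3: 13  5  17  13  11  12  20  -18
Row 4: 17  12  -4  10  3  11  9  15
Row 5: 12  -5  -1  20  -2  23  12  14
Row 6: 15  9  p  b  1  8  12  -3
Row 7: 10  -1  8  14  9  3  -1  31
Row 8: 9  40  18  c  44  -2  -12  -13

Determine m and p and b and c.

m = 0, p = 20, b = 11, c = -11

Row 2 has -2 + 11 + 8 + 9 + 13 + 16 + 18 = 73; the blank must be 73 − 73 = 0.
Row 8 has 9 + 40 + 18 + 44 − 2 − 12 − 13 = 84; the blank must be 73 − 84 = -11.
Column 4 has 8 + 8 + 13 + 10 + 20 + 14 − 11 = 62; the blank must be 73 − 62 = 11.
Row 6 has 15 + 9 + 11 + 1 + 8 + 12 − 3 = 53; the blank must be 73 − 53 = 20.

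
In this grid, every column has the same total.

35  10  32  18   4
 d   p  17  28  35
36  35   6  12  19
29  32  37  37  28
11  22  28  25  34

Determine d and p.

Columns 3 and 4 both add up to 120, so every column sums to 120.
Column 1: 35 + 36 + 29 + 11 = 111, so the missing entry is 120 − 111 = 9.
Column 2: 10 + 35 + 32 + 22 = 99, so the missing entry is 120 − 99 = 21.

d = 9, p = 21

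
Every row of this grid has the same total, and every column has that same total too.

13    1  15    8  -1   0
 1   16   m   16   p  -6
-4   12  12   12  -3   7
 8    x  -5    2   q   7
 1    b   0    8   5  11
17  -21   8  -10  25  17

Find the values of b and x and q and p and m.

b = 11, x = 17, q = 7, p = 3, m = 6

Rows 1 and 3 both sum to 36, so that's the common total.
Column 3 has 15 + 12 − 5 + 0 + 8 = 30; the blank must be 36 − 30 = 6.
Row 2 has 1 + 16 + 6 + 16 − 6 = 33; the blank must be 36 − 33 = 3.
Column 5 has -1 + 3 − 3 + 5 + 25 = 29; the blank must be 36 − 29 = 7.
Row 4 has 8 − 5 + 2 + 7 + 7 = 19; the blank must be 36 − 19 = 17.
Row 5 has 1 + 0 + 8 + 5 + 11 = 25; the blank must be 36 − 25 = 11.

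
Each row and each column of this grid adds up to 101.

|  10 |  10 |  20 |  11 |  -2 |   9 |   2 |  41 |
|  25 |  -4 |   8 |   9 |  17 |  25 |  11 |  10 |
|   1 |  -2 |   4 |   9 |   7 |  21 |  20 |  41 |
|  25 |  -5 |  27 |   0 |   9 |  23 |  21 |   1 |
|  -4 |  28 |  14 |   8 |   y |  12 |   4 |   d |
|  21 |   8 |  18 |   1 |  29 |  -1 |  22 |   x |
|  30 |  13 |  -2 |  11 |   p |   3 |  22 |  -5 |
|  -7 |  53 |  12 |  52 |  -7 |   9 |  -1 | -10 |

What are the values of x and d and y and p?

Row 7: 30 + 13 − 2 + 11 + 3 + 22 − 5 = 72, so its missing entry is 101 − 72 = 29.
Column 5: -2 + 17 + 7 + 9 + 29 + 29 − 7 = 82, so its missing entry is 101 − 82 = 19.
Row 5: -4 + 28 + 14 + 8 + 19 + 12 + 4 = 81, so its missing entry is 101 − 81 = 20.
Row 6: 21 + 8 + 18 + 1 + 29 − 1 + 22 = 98, so its missing entry is 101 − 98 = 3.

x = 3, d = 20, y = 19, p = 29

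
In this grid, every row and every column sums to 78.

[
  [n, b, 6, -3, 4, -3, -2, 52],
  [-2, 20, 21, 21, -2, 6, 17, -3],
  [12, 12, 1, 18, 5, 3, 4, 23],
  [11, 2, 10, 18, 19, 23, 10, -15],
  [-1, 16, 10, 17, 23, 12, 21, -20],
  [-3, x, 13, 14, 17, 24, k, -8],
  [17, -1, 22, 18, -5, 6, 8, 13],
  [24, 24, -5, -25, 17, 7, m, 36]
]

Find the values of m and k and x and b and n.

m = 0, k = 20, x = 1, b = 4, n = 20

The known cells in column 1 total 58, leaving 78 − 58 = 20 for the blank.
The known cells in row 1 total 74, leaving 78 − 74 = 4 for the blank.
The known cells in column 2 total 77, leaving 78 − 77 = 1 for the blank.
The known cells in row 8 total 78, leaving 78 − 78 = 0 for the blank.
The known cells in row 6 total 58, leaving 78 − 58 = 20 for the blank.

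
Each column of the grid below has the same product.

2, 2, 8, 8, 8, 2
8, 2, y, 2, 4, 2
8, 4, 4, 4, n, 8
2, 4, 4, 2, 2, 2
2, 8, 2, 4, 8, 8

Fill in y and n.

Columns 4 and 6 each multiply to 512, so every column has product 512.
Column 3: 8×4×4×2 = 256, so the missing entry is 512 ÷ 256 = 2.
Column 5: 8×4×2×8 = 512, so the missing entry is 512 ÷ 512 = 1.

y = 2, n = 1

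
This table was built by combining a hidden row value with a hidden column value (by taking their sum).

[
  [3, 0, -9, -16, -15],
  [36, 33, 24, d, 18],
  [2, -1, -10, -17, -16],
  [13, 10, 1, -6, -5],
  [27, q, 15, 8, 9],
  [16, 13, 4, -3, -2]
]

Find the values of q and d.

The difference between any two rows is the same in every column — this is an addition table with the headers hidden.
Row 5 minus row 1 is 15 − (-9) = 24, so its entry in column 2 is 0 + 24 = 24.
Row 2 minus row 1 is 24 − (-9) = 33, so its entry in column 4 is -16 + 33 = 17.

q = 24, d = 17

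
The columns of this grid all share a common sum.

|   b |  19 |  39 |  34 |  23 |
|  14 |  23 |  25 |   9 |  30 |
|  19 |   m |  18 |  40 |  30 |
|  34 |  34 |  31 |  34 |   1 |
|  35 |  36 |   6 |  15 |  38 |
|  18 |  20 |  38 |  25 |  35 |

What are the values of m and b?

m = 25, b = 37

The complete columns each total 157.
Column 2 is missing 157 − 132 = 25 (since 19 + 23 + 34 + 36 + 20 = 132).
Column 1 is missing 157 − 120 = 37 (since 14 + 19 + 34 + 35 + 18 = 120).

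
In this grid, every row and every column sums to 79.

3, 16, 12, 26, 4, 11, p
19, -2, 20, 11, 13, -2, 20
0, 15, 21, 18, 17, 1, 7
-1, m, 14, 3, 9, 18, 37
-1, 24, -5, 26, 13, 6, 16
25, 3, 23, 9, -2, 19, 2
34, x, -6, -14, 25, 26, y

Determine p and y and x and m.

The known cells in row 4 total 80, leaving 79 − 80 = -1 for the blank.
The known cells in column 2 total 55, leaving 79 − 55 = 24 for the blank.
The known cells in row 7 total 89, leaving 79 − 89 = -10 for the blank.
The known cells in row 1 total 72, leaving 79 − 72 = 7 for the blank.

p = 7, y = -10, x = 24, m = -1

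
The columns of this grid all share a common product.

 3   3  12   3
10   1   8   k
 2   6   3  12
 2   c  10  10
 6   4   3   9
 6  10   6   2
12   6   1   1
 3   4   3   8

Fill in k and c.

Columns 1 and 3 each multiply to 155520, so every column has product 155520.
Column 4: 3×12×10×9×2×1×8 = 51840, so the missing entry is 155520 ÷ 51840 = 3.
Column 2: 3×1×6×4×10×6×4 = 17280, so the missing entry is 155520 ÷ 17280 = 9.

k = 3, c = 9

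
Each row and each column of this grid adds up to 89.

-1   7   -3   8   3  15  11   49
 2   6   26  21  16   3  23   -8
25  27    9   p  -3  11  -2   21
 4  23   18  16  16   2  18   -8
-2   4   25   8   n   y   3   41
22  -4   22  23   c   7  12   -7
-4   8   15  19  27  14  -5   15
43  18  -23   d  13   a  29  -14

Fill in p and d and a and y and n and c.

p = 1, d = -7, a = 30, y = 7, n = 3, c = 14

The known cells in row 6 total 75, leaving 89 − 75 = 14 for the blank.
The known cells in column 5 total 86, leaving 89 − 86 = 3 for the blank.
The known cells in row 3 total 88, leaving 89 − 88 = 1 for the blank.
The known cells in column 4 total 96, leaving 89 − 96 = -7 for the blank.
The known cells in row 5 total 82, leaving 89 − 82 = 7 for the blank.
The known cells in row 8 total 59, leaving 89 − 59 = 30 for the blank.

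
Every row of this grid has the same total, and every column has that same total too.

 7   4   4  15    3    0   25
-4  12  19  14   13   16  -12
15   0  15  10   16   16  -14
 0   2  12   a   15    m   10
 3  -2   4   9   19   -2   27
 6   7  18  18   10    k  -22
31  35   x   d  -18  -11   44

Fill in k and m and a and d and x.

Rows 1 and 2 both sum to 58, so that's the common total.
Column 3 has 4 + 19 + 15 + 12 + 4 + 18 = 72; the blank must be 58 − 72 = -14.
Row 6 has 6 + 7 + 18 + 18 + 10 − 22 = 37; the blank must be 58 − 37 = 21.
Row 7 has 31 + 35 − 14 − 18 − 11 + 44 = 67; the blank must be 58 − 67 = -9.
Column 4 has 15 + 14 + 10 + 9 + 18 − 9 = 57; the blank must be 58 − 57 = 1.
Row 4 has 0 + 2 + 12 + 1 + 15 + 10 = 40; the blank must be 58 − 40 = 18.

k = 21, m = 18, a = 1, d = -9, x = -14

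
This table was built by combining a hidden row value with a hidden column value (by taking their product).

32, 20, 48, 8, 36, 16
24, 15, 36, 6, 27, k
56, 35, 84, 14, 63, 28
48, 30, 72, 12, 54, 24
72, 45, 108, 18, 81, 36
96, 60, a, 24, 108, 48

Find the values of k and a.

k = 12, a = 144

Each row is a constant multiple of every other row — this is a multiplication table with the headers hidden.
Row 2 is 24/32 = 3/4 times row 1, so its entry in column 6 is 16 × 3/4 = 12.
Row 6 is 96/32 = 3/1 times row 1, so its entry in column 3 is 48 × 3/1 = 144.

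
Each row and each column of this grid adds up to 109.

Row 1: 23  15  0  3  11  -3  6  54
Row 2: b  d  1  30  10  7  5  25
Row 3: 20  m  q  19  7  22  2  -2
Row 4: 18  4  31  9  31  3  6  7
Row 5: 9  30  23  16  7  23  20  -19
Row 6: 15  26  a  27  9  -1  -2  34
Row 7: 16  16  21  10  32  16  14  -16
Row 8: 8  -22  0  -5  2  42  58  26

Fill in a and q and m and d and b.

a = 1, q = 32, m = 9, d = 31, b = 0

The known cells in column 1 total 109, leaving 109 − 109 = 0 for the blank.
The known cells in row 2 total 78, leaving 109 − 78 = 31 for the blank.
The known cells in column 2 total 100, leaving 109 − 100 = 9 for the blank.
The known cells in row 3 total 77, leaving 109 − 77 = 32 for the blank.
The known cells in row 6 total 108, leaving 109 − 108 = 1 for the blank.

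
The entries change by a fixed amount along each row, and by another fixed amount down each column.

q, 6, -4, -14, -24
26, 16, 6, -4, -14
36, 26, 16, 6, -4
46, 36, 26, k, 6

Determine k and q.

Along each row the entries change by -10 per step; down each column they change by 10.
Row 4: from 46 at column 1, stepping by -10 to column 4 gives 16.
Row 1: from 6 at column 2, stepping by -10 to column 1 gives 16.

k = 16, q = 16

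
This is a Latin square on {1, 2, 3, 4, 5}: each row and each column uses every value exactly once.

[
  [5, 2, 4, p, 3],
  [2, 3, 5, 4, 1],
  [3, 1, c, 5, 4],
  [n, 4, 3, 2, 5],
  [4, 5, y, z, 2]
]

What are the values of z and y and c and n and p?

z = 3, y = 1, c = 2, n = 1, p = 1

Cell (1,4): row 1 already has {2, 3, 4, 5} → 1.
Cell (5,4): column 4 already has {1, 2, 4, 5} → 3.
Cell (5,3): row 5 already has {2, 3, 4, 5} → 1.
At (row 4, col 1): row 4 already has {2, 3, 4, 5}, so the value is 1.
At (row 3, col 3): row 3 already has {1, 3, 4, 5}, so the value is 2.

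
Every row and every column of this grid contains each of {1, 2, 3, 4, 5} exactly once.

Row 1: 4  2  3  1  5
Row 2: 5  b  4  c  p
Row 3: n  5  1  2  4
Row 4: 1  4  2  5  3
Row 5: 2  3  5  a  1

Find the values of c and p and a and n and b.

c = 3, p = 2, a = 4, n = 3, b = 1

Cell (5,4): row 5 already has {1, 2, 3, 5} → 4.
Cell (2,2): column 2 already has {2, 3, 4, 5} → 1.
For row 3, column 1: row 3 already has {1, 2, 4, 5}; that leaves 3.
Cell (2,5): column 5 already has {1, 3, 4, 5} → 2.
At (row 2, col 4): row 2 already has {1, 2, 4, 5}, so the value is 3.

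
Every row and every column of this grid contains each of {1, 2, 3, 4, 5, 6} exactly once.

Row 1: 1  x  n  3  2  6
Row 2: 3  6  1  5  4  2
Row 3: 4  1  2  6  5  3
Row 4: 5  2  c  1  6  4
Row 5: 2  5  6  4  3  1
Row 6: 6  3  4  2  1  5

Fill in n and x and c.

n = 5, x = 4, c = 3

Cell (1,2): column 2 already has {1, 2, 3, 5, 6} → 4.
Cell (4,3): row 4 already has {1, 2, 4, 5, 6} → 3.
Cell (1,3): row 1 already has {1, 2, 3, 4, 6} → 5.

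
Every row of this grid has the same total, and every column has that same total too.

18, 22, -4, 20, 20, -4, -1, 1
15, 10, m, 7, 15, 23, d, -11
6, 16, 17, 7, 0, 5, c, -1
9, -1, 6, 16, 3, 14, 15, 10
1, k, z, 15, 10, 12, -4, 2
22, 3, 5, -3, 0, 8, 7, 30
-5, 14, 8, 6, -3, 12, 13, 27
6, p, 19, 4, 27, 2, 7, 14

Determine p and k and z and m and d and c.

p = -7, k = 15, z = 21, m = 0, d = 13, c = 22

Rows 1 and 4 both sum to 72, so that's the common total.
The known cells in row 8 total 79, leaving 72 − 79 = -7 for the blank.
The known cells in row 3 total 50, leaving 72 − 50 = 22 for the blank.
The known cells in column 7 total 59, leaving 72 − 59 = 13 for the blank.
The known cells in row 2 total 72, leaving 72 − 72 = 0 for the blank.
The known cells in column 3 total 51, leaving 72 − 51 = 21 for the blank.
The known cells in row 5 total 57, leaving 72 − 57 = 15 for the blank.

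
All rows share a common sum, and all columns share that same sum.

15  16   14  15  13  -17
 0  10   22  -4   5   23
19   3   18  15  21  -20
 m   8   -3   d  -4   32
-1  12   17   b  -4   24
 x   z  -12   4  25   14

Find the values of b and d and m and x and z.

Rows 1 and 2 both sum to 56, so that's the common total.
The known cells in row 5 total 48, leaving 56 − 48 = 8 for the blank.
The known cells in column 2 total 49, leaving 56 − 49 = 7 for the blank.
The known cells in column 4 total 38, leaving 56 − 38 = 18 for the blank.
The known cells in row 4 total 51, leaving 56 − 51 = 5 for the blank.
The known cells in row 6 total 38, leaving 56 − 38 = 18 for the blank.

b = 8, d = 18, m = 5, x = 18, z = 7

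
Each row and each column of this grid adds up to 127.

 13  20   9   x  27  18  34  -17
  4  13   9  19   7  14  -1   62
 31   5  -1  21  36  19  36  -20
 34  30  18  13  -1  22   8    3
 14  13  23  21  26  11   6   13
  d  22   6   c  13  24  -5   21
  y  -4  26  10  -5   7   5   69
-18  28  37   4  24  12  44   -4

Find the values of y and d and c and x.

Row 1 has 13 + 20 + 9 + 27 + 18 + 34 − 17 = 104; the blank must be 127 − 104 = 23.
Column 4 has 23 + 19 + 21 + 13 + 21 + 10 + 4 = 111; the blank must be 127 − 111 = 16.
Row 6 has 22 + 6 + 16 + 13 + 24 − 5 + 21 = 97; the blank must be 127 − 97 = 30.
Row 7 has -4 + 26 + 10 − 5 + 7 + 5 + 69 = 108; the blank must be 127 − 108 = 19.

y = 19, d = 30, c = 16, x = 23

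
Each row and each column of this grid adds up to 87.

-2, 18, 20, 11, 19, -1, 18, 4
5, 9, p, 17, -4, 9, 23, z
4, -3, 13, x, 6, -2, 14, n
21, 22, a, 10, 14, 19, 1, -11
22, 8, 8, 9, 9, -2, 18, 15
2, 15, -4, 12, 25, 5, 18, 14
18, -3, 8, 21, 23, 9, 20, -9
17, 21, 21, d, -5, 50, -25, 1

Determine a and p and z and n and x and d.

a = 11, p = 10, z = 18, n = 55, x = 0, d = 7

Row 8 has 17 + 21 + 21 − 5 + 50 − 25 + 1 = 80; the blank must be 87 − 80 = 7.
Column 4 has 11 + 17 + 10 + 9 + 12 + 21 + 7 = 87; the blank must be 87 − 87 = 0.
Row 3 has 4 − 3 + 13 + 0 + 6 − 2 + 14 = 32; the blank must be 87 − 32 = 55.
Column 8 has 4 + 55 − 11 + 15 + 14 − 9 + 1 = 69; the blank must be 87 − 69 = 18.
Row 2 has 5 + 9 + 17 − 4 + 9 + 23 + 18 = 77; the blank must be 87 − 77 = 10.
Row 4 has 21 + 22 + 10 + 14 + 19 + 1 − 11 = 76; the blank must be 87 − 76 = 11.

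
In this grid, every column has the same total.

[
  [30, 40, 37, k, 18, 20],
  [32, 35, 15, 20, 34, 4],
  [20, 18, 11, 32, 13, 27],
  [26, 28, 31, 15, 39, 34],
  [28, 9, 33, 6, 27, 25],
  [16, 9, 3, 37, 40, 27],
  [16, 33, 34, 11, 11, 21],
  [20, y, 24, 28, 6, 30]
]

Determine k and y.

k = 39, y = 16

The complete columns each total 188.
Column 4 is missing 188 − 149 = 39 (since 20 + 32 + 15 + 6 + 37 + 11 + 28 = 149).
Column 2 is missing 188 − 172 = 16 (since 40 + 35 + 18 + 28 + 9 + 9 + 33 = 172).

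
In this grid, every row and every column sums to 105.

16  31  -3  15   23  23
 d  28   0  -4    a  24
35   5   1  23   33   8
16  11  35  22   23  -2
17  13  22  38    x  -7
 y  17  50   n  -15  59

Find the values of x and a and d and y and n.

Row 5: 17 + 13 + 22 + 38 − 7 = 83, so its missing entry is 105 − 83 = 22.
Column 4: 15 − 4 + 23 + 22 + 38 = 94, so its missing entry is 105 − 94 = 11.
Column 5: 23 + 33 + 23 + 22 − 15 = 86, so its missing entry is 105 − 86 = 19.
Row 6: 17 + 50 + 11 − 15 + 59 = 122, so its missing entry is 105 − 122 = -17.
Row 2: 28 + 0 − 4 + 19 + 24 = 67, so its missing entry is 105 − 67 = 38.

x = 22, a = 19, d = 38, y = -17, n = 11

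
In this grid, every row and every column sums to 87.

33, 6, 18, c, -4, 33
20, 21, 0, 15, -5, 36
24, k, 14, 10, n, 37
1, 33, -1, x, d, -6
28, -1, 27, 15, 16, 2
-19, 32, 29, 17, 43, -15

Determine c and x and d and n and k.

Column 2: 6 + 21 + 33 − 1 + 32 = 91, so its missing entry is 87 − 91 = -4.
Row 3: 24 − 4 + 14 + 10 + 37 = 81, so its missing entry is 87 − 81 = 6.
Column 5: -4 − 5 + 6 + 16 + 43 = 56, so its missing entry is 87 − 56 = 31.
Row 1: 33 + 6 + 18 − 4 + 33 = 86, so its missing entry is 87 − 86 = 1.
Row 4: 1 + 33 − 1 + 31 − 6 = 58, so its missing entry is 87 − 58 = 29.

c = 1, x = 29, d = 31, n = 6, k = -4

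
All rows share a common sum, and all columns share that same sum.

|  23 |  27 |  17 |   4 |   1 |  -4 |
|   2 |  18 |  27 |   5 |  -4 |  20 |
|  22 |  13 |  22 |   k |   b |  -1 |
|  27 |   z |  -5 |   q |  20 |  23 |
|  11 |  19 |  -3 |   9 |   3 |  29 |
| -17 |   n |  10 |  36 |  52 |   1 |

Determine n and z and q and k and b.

n = -14, z = 5, q = -2, k = 16, b = -4

Rows 1 and 2 both sum to 68, so that's the common total.
Column 5 has 1 − 4 + 20 + 3 + 52 = 72; the blank must be 68 − 72 = -4.
Row 6 has -17 + 10 + 36 + 52 + 1 = 82; the blank must be 68 − 82 = -14.
Column 2 has 27 + 18 + 13 + 19 − 14 = 63; the blank must be 68 − 63 = 5.
Row 3 has 22 + 13 + 22 − 4 − 1 = 52; the blank must be 68 − 52 = 16.
Row 4 has 27 + 5 − 5 + 20 + 23 = 70; the blank must be 68 − 70 = -2.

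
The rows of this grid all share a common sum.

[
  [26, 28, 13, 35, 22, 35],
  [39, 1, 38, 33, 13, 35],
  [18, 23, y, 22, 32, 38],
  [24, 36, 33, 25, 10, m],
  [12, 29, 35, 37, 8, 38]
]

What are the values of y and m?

Rows 1 and 2 both add up to 159, so every row sums to 159.
Row 3: 18 + 23 + 22 + 32 + 38 = 133, so the missing entry is 159 − 133 = 26.
Row 4: 24 + 36 + 33 + 25 + 10 = 128, so the missing entry is 159 − 128 = 31.

y = 26, m = 31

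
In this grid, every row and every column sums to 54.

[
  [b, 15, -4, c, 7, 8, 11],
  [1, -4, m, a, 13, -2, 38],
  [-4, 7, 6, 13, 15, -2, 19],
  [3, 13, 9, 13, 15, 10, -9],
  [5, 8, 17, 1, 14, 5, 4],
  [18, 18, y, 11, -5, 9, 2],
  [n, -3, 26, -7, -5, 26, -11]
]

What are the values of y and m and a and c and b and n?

y = 1, m = -1, a = 9, c = 14, b = 3, n = 28

Row 7: -3 + 26 − 7 − 5 + 26 − 11 = 26, so its missing entry is 54 − 26 = 28.
Column 1: 1 − 4 + 3 + 5 + 18 + 28 = 51, so its missing entry is 54 − 51 = 3.
Row 1: 3 + 15 − 4 + 7 + 8 + 11 = 40, so its missing entry is 54 − 40 = 14.
Column 4: 14 + 13 + 13 + 1 + 11 − 7 = 45, so its missing entry is 54 − 45 = 9.
Row 2: 1 − 4 + 9 + 13 − 2 + 38 = 55, so its missing entry is 54 − 55 = -1.
Row 6: 18 + 18 + 11 − 5 + 9 + 2 = 53, so its missing entry is 54 − 53 = 1.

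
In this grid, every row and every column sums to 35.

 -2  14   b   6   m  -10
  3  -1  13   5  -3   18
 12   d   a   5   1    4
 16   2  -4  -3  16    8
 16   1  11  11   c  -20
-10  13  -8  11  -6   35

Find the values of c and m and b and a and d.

c = 16, m = 11, b = 16, a = 7, d = 6

The known cells in row 5 total 19, leaving 35 − 19 = 16 for the blank.
The known cells in column 5 total 24, leaving 35 − 24 = 11 for the blank.
The known cells in column 2 total 29, leaving 35 − 29 = 6 for the blank.
The known cells in row 1 total 19, leaving 35 − 19 = 16 for the blank.
The known cells in row 3 total 28, leaving 35 − 28 = 7 for the blank.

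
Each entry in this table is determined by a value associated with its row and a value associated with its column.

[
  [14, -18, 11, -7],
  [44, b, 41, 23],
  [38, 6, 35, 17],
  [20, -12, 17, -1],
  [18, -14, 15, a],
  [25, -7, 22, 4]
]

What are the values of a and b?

The difference between any two rows is the same in every column — this is an addition table with the headers hidden.
Row 5 minus row 1 is 18 − 14 = 4, so its entry in column 4 is -7 + 4 = -3.
Row 2 minus row 1 is 44 − 14 = 30, so its entry in column 2 is -18 + 30 = 12.

a = -3, b = 12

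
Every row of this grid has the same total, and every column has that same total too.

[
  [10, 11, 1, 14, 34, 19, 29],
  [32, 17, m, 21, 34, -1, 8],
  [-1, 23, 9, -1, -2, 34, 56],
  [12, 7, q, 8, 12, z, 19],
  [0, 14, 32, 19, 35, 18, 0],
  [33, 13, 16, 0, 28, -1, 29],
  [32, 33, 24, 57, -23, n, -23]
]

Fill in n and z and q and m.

n = 18, z = 31, q = 29, m = 7

Rows 1 and 3 both sum to 118, so that's the common total.
Row 2: 32 + 17 + 21 + 34 − 1 + 8 = 111, so its missing entry is 118 − 111 = 7.
Column 3: 1 + 7 + 9 + 32 + 16 + 24 = 89, so its missing entry is 118 − 89 = 29.
Row 4: 12 + 7 + 29 + 8 + 12 + 19 = 87, so its missing entry is 118 − 87 = 31.
Row 7: 32 + 33 + 24 + 57 − 23 − 23 = 100, so its missing entry is 118 − 100 = 18.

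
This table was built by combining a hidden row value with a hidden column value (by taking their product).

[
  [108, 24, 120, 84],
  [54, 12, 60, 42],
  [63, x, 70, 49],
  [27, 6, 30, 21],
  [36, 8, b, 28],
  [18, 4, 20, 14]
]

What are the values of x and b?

x = 14, b = 40

Each row is a constant multiple of every other row — this is a multiplication table with the headers hidden.
Row 3 is 49/84 = 7/12 times row 1, so its entry in column 2 is 24 × 7/12 = 14.
Row 5 is 28/84 = 1/3 times row 1, so its entry in column 3 is 120 × 1/3 = 40.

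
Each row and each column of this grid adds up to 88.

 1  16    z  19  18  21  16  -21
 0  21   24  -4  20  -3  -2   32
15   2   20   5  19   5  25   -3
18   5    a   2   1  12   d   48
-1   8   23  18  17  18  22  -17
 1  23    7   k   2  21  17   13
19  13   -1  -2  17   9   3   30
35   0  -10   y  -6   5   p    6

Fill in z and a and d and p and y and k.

z = 18, a = 7, d = -5, p = 12, y = 46, k = 4

The known cells in row 1 total 70, leaving 88 − 70 = 18 for the blank.
The known cells in row 6 total 84, leaving 88 − 84 = 4 for the blank.
The known cells in column 4 total 42, leaving 88 − 42 = 46 for the blank.
The known cells in row 8 total 76, leaving 88 − 76 = 12 for the blank.
The known cells in column 7 total 93, leaving 88 − 93 = -5 for the blank.
The known cells in row 4 total 81, leaving 88 − 81 = 7 for the blank.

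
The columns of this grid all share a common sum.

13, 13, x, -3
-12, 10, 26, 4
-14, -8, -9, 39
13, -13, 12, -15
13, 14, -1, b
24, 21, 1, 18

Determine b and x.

Column 1 sums to 37 and so does column 2; that's the common total.
In column 4 the known cells total 43, leaving 37 − 43 = -6.
In column 3 the known cells total 29, leaving 37 − 29 = 8.

b = -6, x = 8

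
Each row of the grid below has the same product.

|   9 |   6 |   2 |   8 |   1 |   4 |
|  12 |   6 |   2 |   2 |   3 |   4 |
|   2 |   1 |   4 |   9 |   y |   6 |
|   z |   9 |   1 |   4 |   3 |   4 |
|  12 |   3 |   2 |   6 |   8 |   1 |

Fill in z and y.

Rows 1 and 5 each multiply to 3456, so every row has product 3456.
Row 4: 9×1×4×3×4 = 432, so the missing entry is 3456 ÷ 432 = 8.
Row 3: 2×1×4×9×6 = 432, so the missing entry is 3456 ÷ 432 = 8.

z = 8, y = 8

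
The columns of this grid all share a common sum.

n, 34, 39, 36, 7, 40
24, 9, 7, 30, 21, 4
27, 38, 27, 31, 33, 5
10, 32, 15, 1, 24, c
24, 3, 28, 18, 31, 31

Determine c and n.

c = 36, n = 31

Columns 3 and 4 both add up to 116, so every column sums to 116.
Column 6: 40 + 4 + 5 + 31 = 80, so the missing entry is 116 − 80 = 36.
Column 1: 24 + 27 + 10 + 24 = 85, so the missing entry is 116 − 85 = 31.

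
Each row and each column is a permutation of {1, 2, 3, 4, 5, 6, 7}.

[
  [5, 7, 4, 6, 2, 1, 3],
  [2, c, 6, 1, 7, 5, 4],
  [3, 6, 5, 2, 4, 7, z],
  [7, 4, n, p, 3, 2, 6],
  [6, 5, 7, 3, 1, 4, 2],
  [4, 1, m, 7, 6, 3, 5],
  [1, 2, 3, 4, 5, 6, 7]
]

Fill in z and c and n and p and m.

At (row 2, col 2): row 2 already has {1, 2, 4, 5, 6, 7}, so the value is 3.
Cell (4,4): column 4 already has {1, 2, 3, 4, 6, 7} → 5.
For row 3, column 7: row 3 already has {2, 3, 4, 5, 6, 7}; that leaves 1.
For row 4, column 3: row 4 already has {2, 3, 4, 5, 6, 7}; that leaves 1.
For row 6, column 3: row 6 already has {1, 3, 4, 5, 6, 7}; that leaves 2.

z = 1, c = 3, n = 1, p = 5, m = 2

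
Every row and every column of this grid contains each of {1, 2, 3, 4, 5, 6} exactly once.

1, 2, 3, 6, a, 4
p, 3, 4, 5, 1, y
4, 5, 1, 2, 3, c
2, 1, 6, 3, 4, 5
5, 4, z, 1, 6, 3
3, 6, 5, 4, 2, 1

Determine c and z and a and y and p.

c = 6, z = 2, a = 5, y = 2, p = 6

At (row 1, col 5): row 1 already has {1, 2, 3, 4, 6}, so the value is 5.
Cell (5,3): row 5 already has {1, 3, 4, 5, 6} → 2.
For row 2, column 1: column 1 already has {1, 2, 3, 4, 5}; that leaves 6.
At (row 2, col 6): row 2 already has {1, 3, 4, 5, 6}, so the value is 2.
Cell (3,6): row 3 already has {1, 2, 3, 4, 5} → 6.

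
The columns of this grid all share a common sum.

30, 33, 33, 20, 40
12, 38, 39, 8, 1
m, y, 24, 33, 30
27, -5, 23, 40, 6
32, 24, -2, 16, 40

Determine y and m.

Columns 4 and 5 both add up to 117, so every column sums to 117.
Column 2: 33 + 38 − 5 + 24 = 90, so the missing entry is 117 − 90 = 27.
Column 1: 30 + 12 + 27 + 32 = 101, so the missing entry is 117 − 101 = 16.

y = 27, m = 16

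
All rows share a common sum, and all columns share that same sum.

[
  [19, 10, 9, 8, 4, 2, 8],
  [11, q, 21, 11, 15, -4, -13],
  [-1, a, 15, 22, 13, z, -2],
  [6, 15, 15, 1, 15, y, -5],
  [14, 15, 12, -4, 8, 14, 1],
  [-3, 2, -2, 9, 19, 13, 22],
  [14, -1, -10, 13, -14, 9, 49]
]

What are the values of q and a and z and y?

Rows 1 and 5 both sum to 60, so that's the common total.
Row 2: 11 + 21 + 11 + 15 − 4 − 13 = 41, so its missing entry is 60 − 41 = 19.
Column 2: 10 + 19 + 15 + 15 + 2 − 1 = 60, so its missing entry is 60 − 60 = 0.
Row 3: -1 + 0 + 15 + 22 + 13 − 2 = 47, so its missing entry is 60 − 47 = 13.
Row 4: 6 + 15 + 15 + 1 + 15 − 5 = 47, so its missing entry is 60 − 47 = 13.

q = 19, a = 0, z = 13, y = 13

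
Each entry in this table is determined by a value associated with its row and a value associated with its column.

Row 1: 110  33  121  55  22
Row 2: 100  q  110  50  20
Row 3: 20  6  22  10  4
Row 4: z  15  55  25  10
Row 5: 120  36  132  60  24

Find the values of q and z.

Each row is a constant multiple of every other row — this is a multiplication table with the headers hidden.
Row 2 is 110/121 = 10/11 times row 1, so its entry in column 2 is 33 × 10/11 = 30.
Row 4 is 55/121 = 5/11 times row 1, so its entry in column 1 is 110 × 5/11 = 50.

q = 30, z = 50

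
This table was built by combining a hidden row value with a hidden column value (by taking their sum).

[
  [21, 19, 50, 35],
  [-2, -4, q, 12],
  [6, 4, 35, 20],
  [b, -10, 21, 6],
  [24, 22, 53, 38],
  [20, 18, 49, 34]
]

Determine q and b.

The difference between any two rows is the same in every column — this is an addition table with the headers hidden.
Row 2 minus row 1 is 12 − 35 = -23, so its entry in column 3 is 50 + (-23) = 27.
Row 4 minus row 1 is 6 − 35 = -29, so its entry in column 1 is 21 + (-29) = -8.

q = 27, b = -8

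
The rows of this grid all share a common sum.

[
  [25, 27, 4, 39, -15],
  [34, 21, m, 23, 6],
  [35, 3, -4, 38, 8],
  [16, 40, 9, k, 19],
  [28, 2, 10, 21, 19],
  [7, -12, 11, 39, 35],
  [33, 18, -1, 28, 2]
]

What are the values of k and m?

k = -4, m = -4

Row 1 sums to 80 and so does row 7; that's the common total.
In row 4 the known cells total 84, leaving 80 − 84 = -4.
In row 2 the known cells total 84, leaving 80 − 84 = -4.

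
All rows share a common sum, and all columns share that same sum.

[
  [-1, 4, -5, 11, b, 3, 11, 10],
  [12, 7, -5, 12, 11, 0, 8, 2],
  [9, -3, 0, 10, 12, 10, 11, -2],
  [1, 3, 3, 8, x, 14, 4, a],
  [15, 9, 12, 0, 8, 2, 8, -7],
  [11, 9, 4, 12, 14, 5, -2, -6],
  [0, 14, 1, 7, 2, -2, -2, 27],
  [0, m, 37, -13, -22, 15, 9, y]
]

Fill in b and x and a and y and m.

Rows 2 and 3 both sum to 47, so that's the common total.
The known cells in row 1 total 33, leaving 47 − 33 = 14 for the blank.
The known cells in column 5 total 39, leaving 47 − 39 = 8 for the blank.
The known cells in column 2 total 43, leaving 47 − 43 = 4 for the blank.
The known cells in row 8 total 30, leaving 47 − 30 = 17 for the blank.
The known cells in row 4 total 41, leaving 47 − 41 = 6 for the blank.

b = 14, x = 8, a = 6, y = 17, m = 4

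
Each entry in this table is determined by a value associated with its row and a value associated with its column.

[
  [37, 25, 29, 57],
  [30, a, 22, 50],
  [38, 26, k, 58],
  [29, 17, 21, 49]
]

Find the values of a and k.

The difference between any two rows is the same in every column — this is an addition table with the headers hidden.
Row 2 minus row 1 is 50 − 57 = -7, so its entry in column 2 is 25 + (-7) = 18.
Row 3 minus row 1 is 58 − 57 = 1, so its entry in column 3 is 29 + 1 = 30.

a = 18, k = 30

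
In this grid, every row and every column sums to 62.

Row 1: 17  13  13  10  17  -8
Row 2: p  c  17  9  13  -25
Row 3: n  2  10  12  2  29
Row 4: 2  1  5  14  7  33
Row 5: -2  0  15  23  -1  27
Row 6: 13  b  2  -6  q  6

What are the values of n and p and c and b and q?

The known cells in column 5 total 38, leaving 62 − 38 = 24 for the blank.
The known cells in row 3 total 55, leaving 62 − 55 = 7 for the blank.
The known cells in row 6 total 39, leaving 62 − 39 = 23 for the blank.
The known cells in column 2 total 39, leaving 62 − 39 = 23 for the blank.
The known cells in row 2 total 37, leaving 62 − 37 = 25 for the blank.

n = 7, p = 25, c = 23, b = 23, q = 24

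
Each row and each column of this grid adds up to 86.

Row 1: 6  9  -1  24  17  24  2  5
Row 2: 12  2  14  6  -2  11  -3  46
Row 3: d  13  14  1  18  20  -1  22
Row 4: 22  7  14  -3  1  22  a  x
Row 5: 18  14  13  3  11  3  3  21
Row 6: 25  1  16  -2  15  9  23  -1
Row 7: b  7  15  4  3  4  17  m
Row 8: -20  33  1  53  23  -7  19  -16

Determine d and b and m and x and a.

d = -1, b = 24, m = 12, x = -3, a = 26

The known cells in row 3 total 87, leaving 86 − 87 = -1 for the blank.
The known cells in column 1 total 62, leaving 86 − 62 = 24 for the blank.
The known cells in row 7 total 74, leaving 86 − 74 = 12 for the blank.
The known cells in column 8 total 89, leaving 86 − 89 = -3 for the blank.
The known cells in row 4 total 60, leaving 86 − 60 = 26 for the blank.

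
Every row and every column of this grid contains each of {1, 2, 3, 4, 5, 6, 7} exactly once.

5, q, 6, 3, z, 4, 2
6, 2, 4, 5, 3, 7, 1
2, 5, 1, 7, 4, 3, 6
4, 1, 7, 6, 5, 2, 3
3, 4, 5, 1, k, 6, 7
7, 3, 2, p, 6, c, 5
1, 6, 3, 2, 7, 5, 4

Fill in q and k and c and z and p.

q = 7, k = 2, c = 1, z = 1, p = 4

For row 5, column 5: row 5 already has {1, 3, 4, 5, 6, 7}; that leaves 2.
For row 1, column 2: column 2 already has {1, 2, 3, 4, 5, 6}; that leaves 7.
Cell (6,6): column 6 already has {2, 3, 4, 5, 6, 7} → 1.
Cell (1,5): row 1 already has {2, 3, 4, 5, 6, 7} → 1.
At (row 6, col 4): row 6 already has {1, 2, 3, 5, 6, 7}, so the value is 4.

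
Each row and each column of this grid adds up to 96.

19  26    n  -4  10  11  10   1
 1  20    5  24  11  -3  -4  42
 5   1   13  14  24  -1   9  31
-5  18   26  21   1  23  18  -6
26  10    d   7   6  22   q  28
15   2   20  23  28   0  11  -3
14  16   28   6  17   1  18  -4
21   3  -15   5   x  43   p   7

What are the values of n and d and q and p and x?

Column 5 has 10 + 11 + 24 + 1 + 6 + 28 + 17 = 97; the blank must be 96 − 97 = -1.
Row 1 has 19 + 26 − 4 + 10 + 11 + 10 + 1 = 73; the blank must be 96 − 73 = 23.
Column 3 has 23 + 5 + 13 + 26 + 20 + 28 − 15 = 100; the blank must be 96 − 100 = -4.
Row 5 has 26 + 10 − 4 + 7 + 6 + 22 + 28 = 95; the blank must be 96 − 95 = 1.
Row 8 has 21 + 3 − 15 + 5 − 1 + 43 + 7 = 63; the blank must be 96 − 63 = 33.

n = 23, d = -4, q = 1, p = 33, x = -1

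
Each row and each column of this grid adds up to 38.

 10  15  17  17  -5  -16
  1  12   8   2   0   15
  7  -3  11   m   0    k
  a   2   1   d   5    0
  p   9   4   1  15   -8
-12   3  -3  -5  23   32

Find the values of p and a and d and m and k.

p = 17, a = 15, d = 15, m = 8, k = 15

Row 5: 9 + 4 + 1 + 15 − 8 = 21, so its missing entry is 38 − 21 = 17.
Column 1: 10 + 1 + 7 + 17 − 12 = 23, so its missing entry is 38 − 23 = 15.
Row 4: 15 + 2 + 1 + 5 + 0 = 23, so its missing entry is 38 − 23 = 15.
Column 4: 17 + 2 + 15 + 1 − 5 = 30, so its missing entry is 38 − 30 = 8.
Row 3: 7 − 3 + 11 + 8 + 0 = 23, so its missing entry is 38 − 23 = 15.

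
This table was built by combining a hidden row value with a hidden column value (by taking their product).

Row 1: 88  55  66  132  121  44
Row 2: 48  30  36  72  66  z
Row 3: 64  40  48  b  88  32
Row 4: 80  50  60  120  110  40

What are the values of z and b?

Each row is a constant multiple of every other row — this is a multiplication table with the headers hidden.
Row 2 is 36/66 = 6/11 times row 1, so its entry in column 6 is 44 × 6/11 = 24.
Row 3 is 48/66 = 8/11 times row 1, so its entry in column 4 is 132 × 8/11 = 96.

z = 24, b = 96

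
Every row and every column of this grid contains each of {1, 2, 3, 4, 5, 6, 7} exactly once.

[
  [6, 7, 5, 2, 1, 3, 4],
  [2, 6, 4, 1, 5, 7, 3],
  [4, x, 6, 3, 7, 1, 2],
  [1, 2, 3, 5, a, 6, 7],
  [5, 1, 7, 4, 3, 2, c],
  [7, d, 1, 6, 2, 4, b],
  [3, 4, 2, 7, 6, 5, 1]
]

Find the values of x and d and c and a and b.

For row 4, column 5: row 4 already has {1, 2, 3, 5, 6, 7}; that leaves 4.
Cell (3,2): row 3 already has {1, 2, 3, 4, 6, 7} → 5.
For row 5, column 7: row 5 already has {1, 2, 3, 4, 5, 7}; that leaves 6.
Cell (6,2): column 2 already has {1, 2, 4, 5, 6, 7} → 3.
At (row 6, col 7): row 6 already has {1, 2, 3, 4, 6, 7}, so the value is 5.

x = 5, d = 3, c = 6, a = 4, b = 5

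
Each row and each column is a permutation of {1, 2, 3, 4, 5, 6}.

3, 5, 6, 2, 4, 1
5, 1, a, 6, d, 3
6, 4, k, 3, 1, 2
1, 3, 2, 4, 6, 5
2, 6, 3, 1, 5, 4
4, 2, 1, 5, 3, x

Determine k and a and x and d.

At (row 3, col 3): row 3 already has {1, 2, 3, 4, 6}, so the value is 5.
Cell (2,3): column 3 already has {1, 2, 3, 5, 6} → 4.
For row 2, column 5: row 2 already has {1, 3, 4, 5, 6}; that leaves 2.
At (row 6, col 6): row 6 already has {1, 2, 3, 4, 5}, so the value is 6.

k = 5, a = 4, x = 6, d = 2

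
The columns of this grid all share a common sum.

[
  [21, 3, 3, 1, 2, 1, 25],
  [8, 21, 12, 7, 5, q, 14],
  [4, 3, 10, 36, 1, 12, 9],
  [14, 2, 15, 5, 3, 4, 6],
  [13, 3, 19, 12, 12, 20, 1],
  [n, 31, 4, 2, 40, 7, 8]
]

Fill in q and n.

The complete columns each total 63.
Column 6 is missing 63 − 44 = 19 (since 1 + 12 + 4 + 20 + 7 = 44).
Column 1 is missing 63 − 60 = 3 (since 21 + 8 + 4 + 14 + 13 = 60).

q = 19, n = 3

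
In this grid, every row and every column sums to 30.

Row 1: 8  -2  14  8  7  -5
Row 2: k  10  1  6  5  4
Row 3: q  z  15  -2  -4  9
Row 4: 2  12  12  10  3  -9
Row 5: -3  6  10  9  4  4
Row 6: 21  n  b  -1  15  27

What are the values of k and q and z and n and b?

Row 2 has 10 + 1 + 6 + 5 + 4 = 26; the blank must be 30 − 26 = 4.
Column 1 has 8 + 4 + 2 − 3 + 21 = 32; the blank must be 30 − 32 = -2.
Row 3 has -2 + 15 − 2 − 4 + 9 = 16; the blank must be 30 − 16 = 14.
Column 2 has -2 + 10 + 14 + 12 + 6 = 40; the blank must be 30 − 40 = -10.
Row 6 has 21 − 10 − 1 + 15 + 27 = 52; the blank must be 30 − 52 = -22.

k = 4, q = -2, z = 14, n = -10, b = -22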